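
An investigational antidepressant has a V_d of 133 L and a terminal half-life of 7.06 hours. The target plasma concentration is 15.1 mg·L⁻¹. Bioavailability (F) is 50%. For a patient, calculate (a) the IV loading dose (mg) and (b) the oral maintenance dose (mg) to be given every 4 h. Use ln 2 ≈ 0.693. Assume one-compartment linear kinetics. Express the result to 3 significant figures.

(a) 2010 mg; (b) 1580 mg

LD = Vd × C = 133.0 × 15.1 = 2008 mg
CL = 0.693 × Vd / t½ = 0.693 × 133.0 / 7.06 = 13.06 L/h
D = CL × Css × τ / F = 13.06 × 15.1 × 4 / 0.5 = 1578 mg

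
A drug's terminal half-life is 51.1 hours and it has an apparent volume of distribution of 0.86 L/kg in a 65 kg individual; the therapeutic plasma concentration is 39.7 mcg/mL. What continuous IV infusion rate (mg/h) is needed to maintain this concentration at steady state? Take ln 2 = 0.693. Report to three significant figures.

30.1 mg/h

Vd(total) = 65 kg × 0.86 L/kg = 55.90 L
k = 0.693/51.1 = 0.01356 h⁻¹, so CL = k·Vd = 0.01356 × 55.90 = 0.7580 L/h
Infusion rate = CL × Css = 0.7580 × 39.7 = 30.09 mg/h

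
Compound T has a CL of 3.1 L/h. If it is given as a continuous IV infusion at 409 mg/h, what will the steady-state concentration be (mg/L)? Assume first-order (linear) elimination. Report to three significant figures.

132 mg/L

Css = rate / CL = 409 / 3.100 = 131.9 mg/L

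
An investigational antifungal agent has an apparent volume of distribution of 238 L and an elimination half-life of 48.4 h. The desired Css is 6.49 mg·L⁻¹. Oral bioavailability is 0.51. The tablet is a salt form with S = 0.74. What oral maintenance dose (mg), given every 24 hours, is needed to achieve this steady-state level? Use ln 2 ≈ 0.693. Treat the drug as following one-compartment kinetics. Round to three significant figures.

1410 mg

k = 0.693/48.4 = 0.01432 h⁻¹, so CL = k·Vd = 0.01432 × 238.0 = 3.408 L/h
D = CL × Css × τ / F / S = 3.408 × 6.49 × 24 / 0.51 / 0.74 = 1407 mg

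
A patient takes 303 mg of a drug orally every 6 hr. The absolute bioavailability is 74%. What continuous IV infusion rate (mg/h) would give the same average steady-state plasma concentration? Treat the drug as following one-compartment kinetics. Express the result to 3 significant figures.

Equivalent systemic input: infusion rate = F·D/τ.
Rate = 0.74 × 303 / 6 = 37.37 mg/h

37.4 mg/h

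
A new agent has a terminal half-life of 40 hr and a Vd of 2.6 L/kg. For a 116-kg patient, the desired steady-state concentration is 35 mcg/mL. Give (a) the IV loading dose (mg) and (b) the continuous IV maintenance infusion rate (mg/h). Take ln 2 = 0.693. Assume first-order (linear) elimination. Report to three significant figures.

Vd = 2.6 L/kg × 116 kg = 301.6 L
LD = Vd × C = 301.6 × 35 = 10560 mg
CL = 0.693 × Vd / t½ = 0.693 × 301.6 / 40 = 5.225 L/h
Infusion rate = CL × Css = 5.225 × 35 = 182.9 mg/h

(a) 10600 mg; (b) 183 mg/h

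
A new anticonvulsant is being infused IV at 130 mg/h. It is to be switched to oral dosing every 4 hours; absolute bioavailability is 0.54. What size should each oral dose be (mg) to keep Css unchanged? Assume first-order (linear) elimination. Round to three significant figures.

963 mg

To maintain the same Css, the systemic dosing rate must be unchanged: F·D/τ = infusion rate.
D = rate × τ / F = 130 × 4 / 0.54 = 963.0 mg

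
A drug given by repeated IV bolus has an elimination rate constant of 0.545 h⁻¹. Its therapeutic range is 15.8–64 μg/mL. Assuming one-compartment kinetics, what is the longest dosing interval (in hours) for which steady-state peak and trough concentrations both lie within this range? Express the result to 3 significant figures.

2.57 h

Between IV bolus doses, concentration decays as C = C₀·e^(−kτ), so C_peak/C_trough = e^(kτ).
τ_max = ln(C_peak/C_trough) / k = ln(64/15.8) / 0.5450 = 1.399 / 0.5450 = 2.567 h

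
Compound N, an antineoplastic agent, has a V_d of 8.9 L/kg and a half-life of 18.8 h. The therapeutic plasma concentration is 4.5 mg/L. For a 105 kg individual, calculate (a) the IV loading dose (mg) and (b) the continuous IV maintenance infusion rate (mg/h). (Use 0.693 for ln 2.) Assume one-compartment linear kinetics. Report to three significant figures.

(a) 4210 mg; (b) 155 mg/h

Total Vd = 8.9 × 105 = 934.5 L
LD = Vd × C = 934.5 × 4.5 = 4205 mg
CL = 0.693 × Vd / t½ = 0.693 × 934.5 / 18.8 = 34.45 L/h
Infusion rate = CL × Css = 34.45 × 4.5 = 155.0 mg/h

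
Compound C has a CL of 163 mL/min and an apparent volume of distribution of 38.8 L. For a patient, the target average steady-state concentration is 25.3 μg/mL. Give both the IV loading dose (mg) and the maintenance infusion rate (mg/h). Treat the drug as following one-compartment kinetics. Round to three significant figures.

(a) 982 mg; (b) 247 mg/h

LD = Vd · C_target = 38.80 × 25.3 = 981.6 mg
CL = 163 mL/min × 60/1000 = 9.780 L/h
Infusion rate = 9.780 L/h × 25.3 mg/L = 247.4 mg/h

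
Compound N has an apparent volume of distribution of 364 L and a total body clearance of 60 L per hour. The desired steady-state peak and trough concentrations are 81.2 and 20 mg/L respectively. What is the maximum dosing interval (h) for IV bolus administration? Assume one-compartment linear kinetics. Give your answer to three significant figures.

8.50 h

k = CL / Vd = 60.00 / 364.0 = 0.1648 h⁻¹
Between IV bolus doses, concentration decays as C = C₀·e^(−kτ), so C_peak/C_trough = e^(kτ).
τ_max = ln(C_peak/C_trough) / k = ln(81.2/20) / 0.1648 = 1.401 / 0.1648 = 8.501 h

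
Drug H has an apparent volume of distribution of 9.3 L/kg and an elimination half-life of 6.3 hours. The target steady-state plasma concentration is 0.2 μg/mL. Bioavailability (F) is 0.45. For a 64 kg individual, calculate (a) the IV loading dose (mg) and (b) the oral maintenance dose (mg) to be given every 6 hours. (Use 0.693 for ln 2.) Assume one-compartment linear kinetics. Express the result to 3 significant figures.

Total Vd = 9.3 × 64 = 595.2 L
LD = Vd × C = 595.2 × 0.2 = 119.0 mg
CL = 0.693 × Vd / t½ = 0.693 × 595.2 / 6.3 = 65.47 L/h
D = CL × Css × τ / F = 65.47 × 0.2 × 6 / 0.45 = 174.6 mg

(a) 119 mg; (b) 175 mg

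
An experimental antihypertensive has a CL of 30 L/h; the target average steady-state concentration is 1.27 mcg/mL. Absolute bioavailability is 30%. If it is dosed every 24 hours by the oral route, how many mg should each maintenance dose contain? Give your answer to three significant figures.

3050 mg

D = CL × Css × τ / F = 30.00 × 1.27 × 24 / 0.3 = 3048 mg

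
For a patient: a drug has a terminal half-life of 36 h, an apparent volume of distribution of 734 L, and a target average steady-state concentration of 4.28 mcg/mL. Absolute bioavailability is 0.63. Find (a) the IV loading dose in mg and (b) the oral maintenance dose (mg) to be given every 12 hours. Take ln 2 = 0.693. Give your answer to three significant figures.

(a) 3140 mg; (b) 1150 mg

LD = Vd × C = 734.0 × 4.28 = 3142 mg
CL = 0.693 × Vd / t½ = 0.693 × 734.0 / 36 = 14.13 L/h
D = CL × Css × τ / F = 14.13 × 4.28 × 12 / 0.63 = 1152 mg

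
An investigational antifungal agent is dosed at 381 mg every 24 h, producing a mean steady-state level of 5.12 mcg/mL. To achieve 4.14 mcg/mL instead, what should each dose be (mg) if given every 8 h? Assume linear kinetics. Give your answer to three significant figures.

103 mg

For first-order elimination, Css ∝ F·D/(CL·τ); F and CL are unchanged, so Css ∝ D/τ.
D₂ = D₁ × (Css,target / Css,current) × (τ₂/τ₁) = 381 × (4.14/5.12) × (8/24) = 102.7 mg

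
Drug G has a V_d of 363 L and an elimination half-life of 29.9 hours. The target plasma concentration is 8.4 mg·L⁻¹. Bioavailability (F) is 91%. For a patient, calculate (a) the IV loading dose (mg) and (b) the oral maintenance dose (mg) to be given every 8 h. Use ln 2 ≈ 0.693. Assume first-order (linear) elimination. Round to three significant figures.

LD = Vd × C = 363.0 × 8.4 = 3049 mg
CL = 0.693 × Vd / t½ = 0.693 × 363.0 / 29.9 = 8.413 L/h
D = CL × Css × τ / F = 8.413 × 8.4 × 8 / 0.91 = 621.3 mg

(a) 3050 mg; (b) 621 mg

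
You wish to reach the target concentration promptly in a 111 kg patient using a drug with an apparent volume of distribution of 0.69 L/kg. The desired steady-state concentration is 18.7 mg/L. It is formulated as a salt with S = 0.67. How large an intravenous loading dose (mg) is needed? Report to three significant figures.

Total Vd = 0.69 × 111 = 76.59 L
LD = Vd × C / S = 76.59 × 18.70 / 0.67 = 2138 mg

2140 mg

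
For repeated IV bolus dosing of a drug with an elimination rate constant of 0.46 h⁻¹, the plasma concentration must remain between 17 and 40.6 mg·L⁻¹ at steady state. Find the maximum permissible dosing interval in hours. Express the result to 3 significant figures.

1.89 h

Between IV bolus doses, concentration decays as C = C₀·e^(−kτ), so C_peak/C_trough = e^(kτ).
τ_max = ln(C_peak/C_trough) / k = ln(40.6/17) / 0.4600 = 0.8706 / 0.4600 = 1.893 h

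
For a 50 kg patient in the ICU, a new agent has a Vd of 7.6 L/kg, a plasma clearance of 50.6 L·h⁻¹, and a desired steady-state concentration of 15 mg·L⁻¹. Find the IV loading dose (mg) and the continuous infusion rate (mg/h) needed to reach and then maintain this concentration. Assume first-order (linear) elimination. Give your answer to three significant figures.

(a) 5700 mg; (b) 759 mg/h

Vd(total) = 50 kg × 7.6 L/kg = 380.0 L
LD = Vd · C_target = 380.0 × 15 = 5700 mg
Maintenance infusion rate = CL × Css = 50.60 × 15 = 759.0 mg/h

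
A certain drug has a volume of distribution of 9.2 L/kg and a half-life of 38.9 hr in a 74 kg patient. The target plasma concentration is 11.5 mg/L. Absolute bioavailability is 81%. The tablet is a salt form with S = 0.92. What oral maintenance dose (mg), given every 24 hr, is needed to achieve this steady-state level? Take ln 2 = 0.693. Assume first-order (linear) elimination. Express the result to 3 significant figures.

4490 mg

Total Vd = 9.2 × 74 = 680.8 L
CL = ln 2 · Vd / t½ = 0.693 × 680.8 / 38.9 = 12.13 L/h
D = CL × Css × τ / F / S = 12.13 × 11.5 × 24 / 0.81 / 0.92 = 4493 mg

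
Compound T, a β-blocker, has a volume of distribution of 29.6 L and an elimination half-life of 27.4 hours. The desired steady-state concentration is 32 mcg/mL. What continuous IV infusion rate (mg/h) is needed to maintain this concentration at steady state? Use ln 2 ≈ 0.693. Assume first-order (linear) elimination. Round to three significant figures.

24.0 mg/h

CL = ln 2 · Vd / t½ = 0.693 × 29.60 / 27.4 = 0.7486 L/h
Infusion rate = CL × Css = 0.7486 × 32 = 23.96 mg/h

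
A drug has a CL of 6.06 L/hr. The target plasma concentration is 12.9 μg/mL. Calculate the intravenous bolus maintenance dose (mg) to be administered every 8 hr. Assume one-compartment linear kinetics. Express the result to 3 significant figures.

625 mg

D = CL × Css × τ = 6.060 × 12.9 × 8 = 625.4 mg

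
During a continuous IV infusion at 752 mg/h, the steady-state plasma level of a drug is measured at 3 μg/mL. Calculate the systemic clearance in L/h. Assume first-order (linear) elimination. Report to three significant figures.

251 L/h

At steady state, infusion rate = CL × Css, so CL = rate / Css.
CL = 752 / 3 = 250.7 L/h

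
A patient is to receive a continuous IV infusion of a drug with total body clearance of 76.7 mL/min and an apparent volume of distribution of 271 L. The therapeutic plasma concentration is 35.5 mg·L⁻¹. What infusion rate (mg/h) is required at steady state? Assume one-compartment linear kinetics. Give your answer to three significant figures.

Convert clearance: 76.7 mL/min × 60 min/h ÷ 1000 mL/L = 4.602 L/h
Vd does not affect the maintenance rate; only clearance governs steady-state input.
Rate = CL × Css = 4.602 × 35.5 = 163.4 mg/h

163 mg/h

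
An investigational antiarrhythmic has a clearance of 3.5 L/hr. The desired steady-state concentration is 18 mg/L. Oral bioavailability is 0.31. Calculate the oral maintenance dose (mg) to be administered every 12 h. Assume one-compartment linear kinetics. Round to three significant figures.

2440 mg

D = CL × Css × τ / F = 3.500 × 18 × 12 / 0.31 = 2439 mg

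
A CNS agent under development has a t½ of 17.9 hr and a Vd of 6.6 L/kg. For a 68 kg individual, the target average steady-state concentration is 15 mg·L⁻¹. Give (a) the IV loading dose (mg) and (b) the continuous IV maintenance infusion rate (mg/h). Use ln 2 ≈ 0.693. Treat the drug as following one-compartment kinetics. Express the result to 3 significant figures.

Total Vd = 6.6 × 68 = 448.8 L
LD = Vd × C = 448.8 × 15 = 6732 mg
CL = 0.693 × Vd / t½ = 0.693 × 448.8 / 17.9 = 17.38 L/h
Infusion rate = CL × Css = 17.38 × 15 = 260.7 mg/h

(a) 6730 mg; (b) 261 mg/h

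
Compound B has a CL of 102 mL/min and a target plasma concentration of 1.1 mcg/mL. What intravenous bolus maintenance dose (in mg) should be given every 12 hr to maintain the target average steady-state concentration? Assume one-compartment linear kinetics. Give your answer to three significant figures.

CL = 102 mL/min = 102 × 0.06 = 6.120 L/h
At steady state, dose per interval replaces the amount cleared in that interval: D/τ = CL·Css.
D = CL × Css × τ = 6.120 × 1.1 × 12 = 80.78 mg

80.8 mg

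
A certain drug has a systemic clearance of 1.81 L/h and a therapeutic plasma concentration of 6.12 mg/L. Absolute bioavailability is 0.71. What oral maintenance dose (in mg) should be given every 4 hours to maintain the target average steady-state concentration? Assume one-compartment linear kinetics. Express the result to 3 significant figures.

D = CL × Css × τ / F = 1.810 × 6.12 × 4 / 0.71 = 62.41 mg

62.4 mg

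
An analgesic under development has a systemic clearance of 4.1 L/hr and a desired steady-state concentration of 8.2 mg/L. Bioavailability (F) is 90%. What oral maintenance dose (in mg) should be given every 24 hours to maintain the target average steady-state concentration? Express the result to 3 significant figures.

D = CL × Css × τ / F = 4.100 × 8.2 × 24 / 0.9 = 896.5 mg

897 mg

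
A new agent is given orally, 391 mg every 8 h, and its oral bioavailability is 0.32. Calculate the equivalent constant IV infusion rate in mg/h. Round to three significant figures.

15.6 mg/h

Equivalent systemic input: infusion rate = F·D/τ.
Rate = 0.32 × 391 / 8 = 15.64 mg/h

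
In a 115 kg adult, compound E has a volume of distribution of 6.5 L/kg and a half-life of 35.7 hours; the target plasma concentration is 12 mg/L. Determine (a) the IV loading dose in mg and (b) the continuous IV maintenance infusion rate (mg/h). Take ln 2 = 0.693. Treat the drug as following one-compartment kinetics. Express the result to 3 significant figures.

Vd(total) = 115 kg × 6.5 L/kg = 747.5 L
LD = Vd × C = 747.5 × 12 = 8970 mg
CL = 0.693 × Vd / t½ = 0.693 × 747.5 / 35.7 = 14.51 L/h
Infusion rate = CL × Css = 14.51 × 12 = 174.1 mg/h

(a) 8970 mg; (b) 174 mg/h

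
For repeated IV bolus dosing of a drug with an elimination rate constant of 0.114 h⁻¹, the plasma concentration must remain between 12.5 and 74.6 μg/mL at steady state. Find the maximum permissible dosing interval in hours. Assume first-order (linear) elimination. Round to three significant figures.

15.7 h

Between IV bolus doses, concentration decays as C = C₀·e^(−kτ), so C_peak/C_trough = e^(kτ).
τ_max = ln(C_peak/C_trough) / k = ln(74.6/12.5) / 0.1140 = 1.786 / 0.1140 = 15.67 h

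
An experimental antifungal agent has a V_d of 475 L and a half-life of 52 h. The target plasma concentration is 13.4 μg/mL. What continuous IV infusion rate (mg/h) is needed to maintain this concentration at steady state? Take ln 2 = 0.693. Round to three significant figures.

CL = ln 2 · Vd / t½ = 0.693 × 475.0 / 52 = 6.330 L/h
Infusion rate = CL × Css = 6.330 × 13.4 = 84.82 mg/h

84.8 mg/h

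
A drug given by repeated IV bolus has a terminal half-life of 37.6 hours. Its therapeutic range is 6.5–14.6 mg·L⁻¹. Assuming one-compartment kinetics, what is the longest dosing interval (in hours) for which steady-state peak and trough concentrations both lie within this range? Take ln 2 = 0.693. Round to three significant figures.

k = 0.693 / t½ = 0.693 / 37.6 = 0.01843 h⁻¹
Between IV bolus doses, concentration decays as C = C₀·e^(−kτ), so C_peak/C_trough = e^(kτ).
τ_max = ln(C_peak/C_trough) / k = ln(14.6/6.5) / 0.01843 = 0.8092 / 0.01843 = 43.91 h

43.9 h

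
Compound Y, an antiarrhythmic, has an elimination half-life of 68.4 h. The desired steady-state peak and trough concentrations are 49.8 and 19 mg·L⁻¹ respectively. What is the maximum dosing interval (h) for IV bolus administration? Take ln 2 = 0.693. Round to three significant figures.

95.1 h

k = 0.693 / t½ = 0.693 / 68.4 = 0.01013 h⁻¹
Between IV bolus doses, concentration decays as C = C₀·e^(−kτ), so C_peak/C_trough = e^(kτ).
τ_max = ln(C_peak/C_trough) / k = ln(49.8/19) / 0.01013 = 0.9636 / 0.01013 = 95.12 h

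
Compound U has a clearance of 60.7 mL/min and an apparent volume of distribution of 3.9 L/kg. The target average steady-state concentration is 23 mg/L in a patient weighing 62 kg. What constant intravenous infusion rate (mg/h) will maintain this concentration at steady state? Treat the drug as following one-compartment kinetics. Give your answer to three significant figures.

CL = 60.7 mL/min = 60.7 × 0.06 = 3.642 L/h
R₀ = 3.642 × 23 = 83.77 mg/h

83.8 mg/h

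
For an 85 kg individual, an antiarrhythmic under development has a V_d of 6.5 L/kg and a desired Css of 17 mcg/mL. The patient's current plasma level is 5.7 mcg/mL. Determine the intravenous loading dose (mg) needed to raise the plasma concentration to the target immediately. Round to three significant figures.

Vd = 6.5 L/kg × 85 kg = 552.5 L
Concentration deficit ΔC = 17 − 5.7 = 11.30 mg/L
LD = Vd × ΔC = 552.5 × 11.30 = 6243 mg

6240 mg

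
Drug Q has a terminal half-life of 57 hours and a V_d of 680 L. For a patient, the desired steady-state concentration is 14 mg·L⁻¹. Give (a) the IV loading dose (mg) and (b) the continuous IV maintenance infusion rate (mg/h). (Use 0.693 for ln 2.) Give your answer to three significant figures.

LD = Vd × C = 680.0 × 14 = 9520 mg
CL = 0.693 × Vd / t½ = 0.693 × 680.0 / 57 = 8.267 L/h
Infusion rate = CL × Css = 8.267 × 14 = 115.7 mg/h

(a) 9520 mg; (b) 116 mg/h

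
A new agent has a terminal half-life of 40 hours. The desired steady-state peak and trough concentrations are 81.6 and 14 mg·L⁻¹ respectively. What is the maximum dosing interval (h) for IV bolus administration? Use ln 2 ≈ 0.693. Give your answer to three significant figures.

102 h

k = 0.693 / t½ = 0.693 / 40 = 0.01733 h⁻¹
Between IV bolus doses, concentration decays as C = C₀·e^(−kτ), so C_peak/C_trough = e^(kτ).
τ_max = ln(C_peak/C_trough) / k = ln(81.6/14) / 0.01733 = 1.763 / 0.01733 = 101.7 h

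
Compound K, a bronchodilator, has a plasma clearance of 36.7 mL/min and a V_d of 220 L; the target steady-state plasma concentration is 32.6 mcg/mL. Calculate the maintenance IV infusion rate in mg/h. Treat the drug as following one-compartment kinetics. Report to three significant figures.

71.8 mg/h

Convert clearance: 36.7 mL/min × 60 min/h ÷ 1000 mL/L = 2.202 L/h
Maintenance depends on clearance, not Vd — rate in must match rate out.
R₀ = 2.202 × 32.6 = 71.79 mg/h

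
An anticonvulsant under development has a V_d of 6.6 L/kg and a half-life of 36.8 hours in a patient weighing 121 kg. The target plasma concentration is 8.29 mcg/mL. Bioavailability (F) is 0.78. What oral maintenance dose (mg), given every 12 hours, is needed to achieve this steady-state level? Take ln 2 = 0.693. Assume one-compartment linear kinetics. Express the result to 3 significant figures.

1920 mg

Vd = 6.6 L/kg × 121 kg = 798.6 L
CL = ln 2 · Vd / t½ = 0.693 × 798.6 / 36.8 = 15.04 L/h
D = CL × Css × τ / F = 15.04 × 8.29 × 12 / 0.78 = 1918 mg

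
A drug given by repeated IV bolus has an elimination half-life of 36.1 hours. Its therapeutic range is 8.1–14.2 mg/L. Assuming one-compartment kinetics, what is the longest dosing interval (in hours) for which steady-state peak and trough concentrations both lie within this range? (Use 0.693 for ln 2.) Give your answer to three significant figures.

29.2 h

k = 0.693 / t½ = 0.693 / 36.1 = 0.01920 h⁻¹
Between IV bolus doses, concentration decays as C = C₀·e^(−kτ), so C_peak/C_trough = e^(kτ).
τ_max = ln(C_peak/C_trough) / k = ln(14.2/8.1) / 0.01920 = 0.5614 / 0.01920 = 29.24 h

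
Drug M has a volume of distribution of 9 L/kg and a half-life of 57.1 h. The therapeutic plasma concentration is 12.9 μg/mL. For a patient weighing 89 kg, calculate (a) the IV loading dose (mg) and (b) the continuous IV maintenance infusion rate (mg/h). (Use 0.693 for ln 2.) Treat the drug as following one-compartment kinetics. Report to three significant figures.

(a) 10300 mg; (b) 125 mg/h

Vd(total) = 89 kg × 9 L/kg = 801.0 L
LD = Vd × C = 801.0 × 12.9 = 10330 mg
CL = 0.693 × Vd / t½ = 0.693 × 801.0 / 57.1 = 9.721 L/h
Infusion rate = CL × Css = 9.721 × 12.9 = 125.4 mg/h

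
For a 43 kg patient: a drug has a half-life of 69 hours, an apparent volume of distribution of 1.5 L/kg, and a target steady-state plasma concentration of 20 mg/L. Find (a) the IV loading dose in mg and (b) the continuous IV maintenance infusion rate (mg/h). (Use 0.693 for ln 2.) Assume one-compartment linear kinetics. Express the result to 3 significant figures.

Vd = 1.5 L/kg × 43 kg = 64.50 L
LD = Vd × C = 64.50 × 20 = 1290 mg
CL = 0.693 × Vd / t½ = 0.693 × 64.50 / 69 = 0.6478 L/h
Infusion rate = CL × Css = 0.6478 × 20 = 12.96 mg/h

(a) 1290 mg; (b) 13.0 mg/h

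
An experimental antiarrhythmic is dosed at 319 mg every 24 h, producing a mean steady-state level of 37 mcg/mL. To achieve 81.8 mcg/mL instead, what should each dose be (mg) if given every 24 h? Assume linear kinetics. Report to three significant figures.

With linear kinetics, Css is proportional to dose rate (D/τ) at fixed clearance.
D₂ = D₁ × (Css,target / Css,current) = 319 × 81.8/37 = 705.2 mg

705 mg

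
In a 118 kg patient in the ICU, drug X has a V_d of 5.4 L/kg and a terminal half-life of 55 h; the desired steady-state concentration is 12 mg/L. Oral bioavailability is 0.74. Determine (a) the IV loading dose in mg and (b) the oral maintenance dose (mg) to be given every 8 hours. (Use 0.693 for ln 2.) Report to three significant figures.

(a) 7650 mg; (b) 1040 mg

Total Vd = 5.4 × 118 = 637.2 L
LD = Vd × C = 637.2 × 12 = 7646 mg
CL = 0.693 × Vd / t½ = 0.693 × 637.2 / 55 = 8.029 L/h
D = CL × Css × τ / F = 8.029 × 12 × 8 / 0.74 = 1042 mg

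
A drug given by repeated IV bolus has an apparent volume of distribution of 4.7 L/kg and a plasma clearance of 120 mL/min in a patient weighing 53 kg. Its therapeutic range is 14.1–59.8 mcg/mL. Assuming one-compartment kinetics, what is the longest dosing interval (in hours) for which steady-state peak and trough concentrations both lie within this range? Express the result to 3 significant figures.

Total Vd = 4.7 × 53 = 249.1 L
CL = 120 mL/min × 60/1000 = 7.200 L/h
k = CL / Vd = 7.200 / 249.1 = 0.02890 h⁻¹
Between IV bolus doses, concentration decays as C = C₀·e^(−kτ), so C_peak/C_trough = e^(kτ).
τ_max = ln(C_peak/C_trough) / k = ln(59.8/14.1) / 0.02890 = 1.445 / 0.02890 = 50.00 h

50.0 h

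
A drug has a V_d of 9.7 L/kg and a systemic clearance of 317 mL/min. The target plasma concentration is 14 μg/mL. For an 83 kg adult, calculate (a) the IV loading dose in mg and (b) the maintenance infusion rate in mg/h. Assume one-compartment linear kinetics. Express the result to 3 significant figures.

Vd(total) = 83 kg × 9.7 L/kg = 805.1 L
Loading dose = Vd × C = 805.1 × 14 = 11270 mg
CL = 317 mL/min × 60/1000 = 19.02 L/h
Maintenance: replace elimination → rate = CL × Css = 19.02 × 14 = 266.3 mg/h

(a) 11300 mg; (b) 266 mg/h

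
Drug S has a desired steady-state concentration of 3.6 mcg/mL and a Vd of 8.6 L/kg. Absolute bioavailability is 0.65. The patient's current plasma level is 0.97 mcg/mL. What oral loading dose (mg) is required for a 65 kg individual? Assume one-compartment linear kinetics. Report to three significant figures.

2260 mg

Vd(total) = 65 kg × 8.6 L/kg = 559.0 L
The loading dose fills Vd to the target concentration.
Concentration deficit ΔC = 3.6 − 0.97 = 2.630 mg/L
LD = Vd × ΔC / F = 559.0 × 2.630 / 0.65 = 2262 mg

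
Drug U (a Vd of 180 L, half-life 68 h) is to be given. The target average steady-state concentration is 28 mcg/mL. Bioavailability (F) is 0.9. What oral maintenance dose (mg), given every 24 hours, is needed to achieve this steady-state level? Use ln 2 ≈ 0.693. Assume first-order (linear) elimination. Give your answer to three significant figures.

CL = ln 2 · Vd / t½ = 0.693 × 180.0 / 68 = 1.834 L/h
D = CL × Css × τ / F = 1.834 × 28 × 24 / 0.9 = 1369 mg

1370 mg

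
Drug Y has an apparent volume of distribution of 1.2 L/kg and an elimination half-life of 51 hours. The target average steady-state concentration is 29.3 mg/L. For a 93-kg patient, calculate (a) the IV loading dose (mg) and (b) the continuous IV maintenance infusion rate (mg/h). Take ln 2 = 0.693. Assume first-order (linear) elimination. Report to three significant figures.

Vd(total) = 93 kg × 1.2 L/kg = 111.6 L
LD = Vd × C = 111.6 × 29.3 = 3270 mg
CL = 0.693 × Vd / t½ = 0.693 × 111.6 / 51 = 1.516 L/h
Infusion rate = CL × Css = 1.516 × 29.3 = 44.42 mg/h

(a) 3270 mg; (b) 44.4 mg/h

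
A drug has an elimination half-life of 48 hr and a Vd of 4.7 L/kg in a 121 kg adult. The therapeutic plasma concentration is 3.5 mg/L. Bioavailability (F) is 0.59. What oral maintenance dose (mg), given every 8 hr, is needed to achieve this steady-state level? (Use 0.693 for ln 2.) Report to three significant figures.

Vd(total) = 121 kg × 4.7 L/kg = 568.7 L
CL = ln 2 · Vd / t½ = 0.693 × 568.7 / 48 = 8.211 L/h
D = CL × Css × τ / F = 8.211 × 3.5 × 8 / 0.59 = 389.7 mg

390 mg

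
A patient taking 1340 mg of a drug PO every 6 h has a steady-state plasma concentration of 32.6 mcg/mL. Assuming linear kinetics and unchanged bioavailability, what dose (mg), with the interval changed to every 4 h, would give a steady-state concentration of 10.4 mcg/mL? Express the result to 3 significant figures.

With linear kinetics, Css is proportional to dose rate (D/τ) at fixed clearance.
D₂ = D₁ × (Css,target / Css,current) × (τ₂/τ₁) = 1340 × (10.4/32.6) × (4/6) = 285.0 mg

285 mg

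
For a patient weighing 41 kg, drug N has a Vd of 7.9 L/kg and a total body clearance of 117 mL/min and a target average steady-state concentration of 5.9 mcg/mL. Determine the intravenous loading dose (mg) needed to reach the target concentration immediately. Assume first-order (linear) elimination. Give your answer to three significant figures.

1910 mg

Total Vd = 7.9 × 41 = 323.9 L
The loading dose fills Vd to the target concentration; clearance is irrelevant here.
LD = Vd × C = 323.9 × 5.900 = 1911 mg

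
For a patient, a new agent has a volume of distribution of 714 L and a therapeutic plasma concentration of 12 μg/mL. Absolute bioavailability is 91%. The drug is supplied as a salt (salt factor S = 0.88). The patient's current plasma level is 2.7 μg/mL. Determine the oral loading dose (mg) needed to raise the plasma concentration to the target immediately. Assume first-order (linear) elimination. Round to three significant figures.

8290 mg

The loading dose fills Vd to the target concentration.
Concentration deficit ΔC = 12 − 2.7 = 9.300 mg/L
LD = Vd × ΔC / F / S = 714.0 × 9.300 / 0.91 / 0.88 = 8292 mg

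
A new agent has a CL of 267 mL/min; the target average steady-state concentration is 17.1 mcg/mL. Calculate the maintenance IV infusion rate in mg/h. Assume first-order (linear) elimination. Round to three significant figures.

CL = 267 mL/min × 60/1000 = 16.02 L/h
R₀ = 16.02 × 17.1 = 273.9 mg/h

274 mg/h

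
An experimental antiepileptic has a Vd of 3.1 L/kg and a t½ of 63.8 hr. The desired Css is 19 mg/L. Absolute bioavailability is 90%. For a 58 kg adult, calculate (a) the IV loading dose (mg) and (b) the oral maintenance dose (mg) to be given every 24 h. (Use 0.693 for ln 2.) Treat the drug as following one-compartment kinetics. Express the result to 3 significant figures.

(a) 3420 mg; (b) 990 mg

Vd = 3.1 L/kg × 58 kg = 179.8 L
LD = Vd × C = 179.8 × 19 = 3416 mg
CL = 0.693 × Vd / t½ = 0.693 × 179.8 / 63.8 = 1.953 L/h
D = CL × Css × τ / F = 1.953 × 19 × 24 / 0.9 = 989.5 mg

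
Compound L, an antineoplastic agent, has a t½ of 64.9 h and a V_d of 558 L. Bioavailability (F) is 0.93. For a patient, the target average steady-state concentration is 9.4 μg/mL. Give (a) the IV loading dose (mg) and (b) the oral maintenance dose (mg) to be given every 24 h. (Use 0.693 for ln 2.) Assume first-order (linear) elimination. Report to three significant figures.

LD = Vd × C = 558.0 × 9.4 = 5245 mg
CL = 0.693 × Vd / t½ = 0.693 × 558.0 / 64.9 = 5.958 L/h
D = CL × Css × τ / F = 5.958 × 9.4 × 24 / 0.93 = 1445 mg

(a) 5250 mg; (b) 1450 mg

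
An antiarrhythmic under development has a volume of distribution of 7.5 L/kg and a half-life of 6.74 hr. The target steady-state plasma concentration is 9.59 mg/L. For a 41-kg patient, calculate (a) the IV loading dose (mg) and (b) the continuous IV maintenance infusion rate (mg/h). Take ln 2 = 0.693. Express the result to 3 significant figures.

Total Vd = 7.5 × 41 = 307.5 L
LD = Vd × C = 307.5 × 9.59 = 2949 mg
CL = 0.693 × Vd / t½ = 0.693 × 307.5 / 6.74 = 31.62 L/h
Infusion rate = CL × Css = 31.62 × 9.59 = 303.2 mg/h

(a) 2950 mg; (b) 303 mg/h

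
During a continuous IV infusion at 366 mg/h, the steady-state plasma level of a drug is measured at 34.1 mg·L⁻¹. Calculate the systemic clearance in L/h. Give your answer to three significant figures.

At steady state, infusion rate = CL × Css, so CL = rate / Css.
CL = 366 / 34.1 = 10.73 L/h

10.7 L/h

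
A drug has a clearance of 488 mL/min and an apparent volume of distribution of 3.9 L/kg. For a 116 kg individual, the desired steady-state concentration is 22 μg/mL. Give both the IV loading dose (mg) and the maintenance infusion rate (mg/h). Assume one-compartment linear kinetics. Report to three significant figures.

(a) 9950 mg; (b) 644 mg/h

Vd(total) = 116 kg × 3.9 L/kg = 452.4 L
LD = Vd · C_target = 452.4 × 22 = 9953 mg
Convert clearance: 488 mL/min × 60 min/h ÷ 1000 mL/L = 29.28 L/h
Maintenance: replace elimination → rate = CL × Css = 29.28 × 22 = 644.2 mg/h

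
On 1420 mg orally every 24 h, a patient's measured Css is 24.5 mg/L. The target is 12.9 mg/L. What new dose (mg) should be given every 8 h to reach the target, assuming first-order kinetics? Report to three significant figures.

249 mg

For first-order elimination, Css ∝ F·D/(CL·τ); F and CL are unchanged, so Css ∝ D/τ.
D₂ = D₁ × (Css,target / Css,current) × (τ₂/τ₁) = 1420 × (12.9/24.5) × (8/24) = 249.2 mg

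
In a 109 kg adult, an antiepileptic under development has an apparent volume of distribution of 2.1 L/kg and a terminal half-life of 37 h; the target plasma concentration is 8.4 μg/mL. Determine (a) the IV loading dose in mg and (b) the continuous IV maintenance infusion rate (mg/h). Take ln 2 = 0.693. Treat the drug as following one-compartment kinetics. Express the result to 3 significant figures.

(a) 1920 mg; (b) 36.0 mg/h

Vd = 2.1 L/kg × 109 kg = 228.9 L
LD = Vd × C = 228.9 × 8.4 = 1923 mg
CL = 0.693 × Vd / t½ = 0.693 × 228.9 / 37 = 4.287 L/h
Infusion rate = CL × Css = 4.287 × 8.4 = 36.01 mg/h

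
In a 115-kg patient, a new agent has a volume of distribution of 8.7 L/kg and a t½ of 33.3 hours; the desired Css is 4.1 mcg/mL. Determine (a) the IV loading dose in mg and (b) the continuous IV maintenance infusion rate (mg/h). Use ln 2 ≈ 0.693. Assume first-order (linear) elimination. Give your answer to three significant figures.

(a) 4100 mg; (b) 85.4 mg/h

Total Vd = 8.7 × 115 = 1001 L
LD = Vd × C = 1001 × 4.1 = 4104 mg
CL = 0.693 × Vd / t½ = 0.693 × 1001 / 33.3 = 20.83 L/h
Infusion rate = CL × Css = 20.83 × 4.1 = 85.40 mg/h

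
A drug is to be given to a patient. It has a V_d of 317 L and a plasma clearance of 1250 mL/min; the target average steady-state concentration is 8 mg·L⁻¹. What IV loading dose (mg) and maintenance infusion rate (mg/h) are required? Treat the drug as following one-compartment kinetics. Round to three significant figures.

(a) 2540 mg; (b) 600 mg/h

Loading dose = Vd × C = 317.0 × 8 = 2536 mg
CL = 1250 mL/min × 60/1000 = 75.00 L/h
Infusion rate = 75.00 L/h × 8 mg/L = 600.0 mg/h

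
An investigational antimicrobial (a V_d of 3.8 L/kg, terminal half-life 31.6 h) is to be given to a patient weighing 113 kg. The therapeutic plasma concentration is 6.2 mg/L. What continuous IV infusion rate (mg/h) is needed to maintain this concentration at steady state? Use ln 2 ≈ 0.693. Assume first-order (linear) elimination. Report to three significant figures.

Vd = 3.8 L/kg × 113 kg = 429.4 L
CL = 0.693 × Vd / t½ = 0.693 × 429.4 / 31.6 = 9.417 L/h
Infusion rate = CL × Css = 9.417 × 6.2 = 58.39 mg/h

58.4 mg/h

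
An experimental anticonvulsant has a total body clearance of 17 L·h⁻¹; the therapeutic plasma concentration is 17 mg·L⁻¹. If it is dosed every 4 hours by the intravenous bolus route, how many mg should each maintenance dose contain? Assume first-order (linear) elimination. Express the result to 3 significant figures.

1160 mg

D = CL × Css × τ = 17.00 × 17 × 4 = 1156 mg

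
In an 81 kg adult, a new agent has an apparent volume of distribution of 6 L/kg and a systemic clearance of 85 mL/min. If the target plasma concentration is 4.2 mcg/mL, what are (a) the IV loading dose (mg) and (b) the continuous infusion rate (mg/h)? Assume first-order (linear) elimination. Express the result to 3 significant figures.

Vd(total) = 81 kg × 6 L/kg = 486.0 L
LD = Vd · C_target = 486.0 × 4.2 = 2041 mg
Convert clearance: 85 mL/min × 60 min/h ÷ 1000 mL/L = 5.100 L/h
Maintenance infusion rate = CL × Css = 5.100 × 4.2 = 21.42 mg/h

(a) 2040 mg; (b) 21.4 mg/h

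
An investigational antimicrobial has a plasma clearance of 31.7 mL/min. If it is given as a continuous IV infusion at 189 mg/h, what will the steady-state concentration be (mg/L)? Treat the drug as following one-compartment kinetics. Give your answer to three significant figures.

99.4 mg/L

Convert clearance: 31.7 mL/min × 60 min/h ÷ 1000 mL/L = 1.902 L/h
Css = rate / CL = 189 / 1.902 = 99.37 mg/L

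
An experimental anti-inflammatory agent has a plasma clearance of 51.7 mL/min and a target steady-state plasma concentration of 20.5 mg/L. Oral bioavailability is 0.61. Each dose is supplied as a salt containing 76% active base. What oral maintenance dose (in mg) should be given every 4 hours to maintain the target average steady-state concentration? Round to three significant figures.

549 mg

CL = 51.7 mL/min = 51.7 × 0.06 = 3.102 L/h
D = CL × Css × τ / F / S = 3.102 × 20.5 × 4 / 0.61 / 0.76 = 548.7 mg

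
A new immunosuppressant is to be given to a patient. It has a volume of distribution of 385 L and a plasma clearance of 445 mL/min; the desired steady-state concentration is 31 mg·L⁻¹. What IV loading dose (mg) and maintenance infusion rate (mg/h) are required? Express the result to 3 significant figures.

(a) 11900 mg; (b) 828 mg/h

LD = Vd · C_target = 385.0 × 31 = 11940 mg
CL = 445 mL/min × 60/1000 = 26.70 L/h
Maintenance infusion rate = CL × Css = 26.70 × 31 = 827.7 mg/h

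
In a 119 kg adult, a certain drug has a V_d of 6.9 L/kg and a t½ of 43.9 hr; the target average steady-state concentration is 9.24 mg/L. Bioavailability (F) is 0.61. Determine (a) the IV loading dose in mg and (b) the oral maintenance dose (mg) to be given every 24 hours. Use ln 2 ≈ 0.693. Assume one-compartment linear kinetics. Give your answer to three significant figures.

Total Vd = 6.9 × 119 = 821.1 L
LD = Vd × C = 821.1 × 9.24 = 7587 mg
CL = 0.693 × Vd / t½ = 0.693 × 821.1 / 43.9 = 12.96 L/h
D = CL × Css × τ / F = 12.96 × 9.24 × 24 / 0.61 = 4711 mg

(a) 7590 mg; (b) 4710 mg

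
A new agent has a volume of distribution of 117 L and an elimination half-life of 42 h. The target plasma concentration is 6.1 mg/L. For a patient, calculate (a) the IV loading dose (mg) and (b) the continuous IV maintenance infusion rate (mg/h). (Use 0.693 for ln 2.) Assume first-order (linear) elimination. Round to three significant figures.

LD = Vd × C = 117.0 × 6.1 = 713.7 mg
CL = 0.693 × Vd / t½ = 0.693 × 117.0 / 42 = 1.931 L/h
Infusion rate = CL × Css = 1.931 × 6.1 = 11.78 mg/h

(a) 714 mg; (b) 11.8 mg/h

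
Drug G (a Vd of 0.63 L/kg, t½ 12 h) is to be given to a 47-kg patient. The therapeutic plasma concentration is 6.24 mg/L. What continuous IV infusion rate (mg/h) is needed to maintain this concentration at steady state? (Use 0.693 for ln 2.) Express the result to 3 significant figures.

Vd(total) = 47 kg × 0.63 L/kg = 29.61 L
k = 0.693/12 = 0.05775 h⁻¹, so CL = k·Vd = 0.05775 × 29.61 = 1.710 L/h
Infusion rate = CL × Css = 1.710 × 6.24 = 10.67 mg/h

10.7 mg/h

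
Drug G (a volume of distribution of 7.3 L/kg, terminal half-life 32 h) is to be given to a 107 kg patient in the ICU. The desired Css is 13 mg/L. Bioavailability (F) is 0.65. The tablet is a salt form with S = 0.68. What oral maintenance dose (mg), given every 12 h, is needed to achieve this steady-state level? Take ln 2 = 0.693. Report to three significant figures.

5970 mg

Vd = 7.3 L/kg × 107 kg = 781.1 L
k = 0.693/32 = 0.02166 h⁻¹, so CL = k·Vd = 0.02166 × 781.1 = 16.92 L/h
D = CL × Css × τ / F / S = 16.92 × 13 × 12 / 0.65 / 0.68 = 5972 mg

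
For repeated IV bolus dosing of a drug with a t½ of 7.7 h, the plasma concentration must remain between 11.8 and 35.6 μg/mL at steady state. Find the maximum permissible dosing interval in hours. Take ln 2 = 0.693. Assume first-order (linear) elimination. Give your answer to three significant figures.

k = 0.693 / t½ = 0.693 / 7.7 = 0.09000 h⁻¹
Between IV bolus doses, concentration decays as C = C₀·e^(−kτ), so C_peak/C_trough = e^(kτ).
τ_max = ln(C_peak/C_trough) / k = ln(35.6/11.8) / 0.09000 = 1.104 / 0.09000 = 12.27 h

12.3 h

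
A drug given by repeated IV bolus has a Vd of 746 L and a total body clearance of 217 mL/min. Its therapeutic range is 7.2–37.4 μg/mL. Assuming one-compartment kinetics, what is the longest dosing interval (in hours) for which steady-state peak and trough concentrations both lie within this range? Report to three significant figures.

Convert clearance: 217 mL/min × 60 min/h ÷ 1000 mL/L = 13.02 L/h
k = CL / Vd = 13.02 / 746.0 = 0.01745 h⁻¹
Between IV bolus doses, concentration decays as C = C₀·e^(−kτ), so C_peak/C_trough = e^(kτ).
τ_max = ln(C_peak/C_trough) / k = ln(37.4/7.2) / 0.01745 = 1.648 / 0.01745 = 94.44 h

94.4 h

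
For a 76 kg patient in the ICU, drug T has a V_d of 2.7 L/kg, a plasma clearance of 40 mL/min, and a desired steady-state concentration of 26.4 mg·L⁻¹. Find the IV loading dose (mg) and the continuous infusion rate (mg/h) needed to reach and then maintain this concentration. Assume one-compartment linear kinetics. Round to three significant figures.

(a) 5420 mg; (b) 63.4 mg/h

Total Vd = 2.7 × 76 = 205.2 L
Loading dose = Vd × C = 205.2 × 26.4 = 5417 mg
Convert clearance: 40 mL/min × 60 min/h ÷ 1000 mL/L = 2.400 L/h
Maintenance: replace elimination → rate = CL × Css = 2.400 × 26.4 = 63.36 mg/h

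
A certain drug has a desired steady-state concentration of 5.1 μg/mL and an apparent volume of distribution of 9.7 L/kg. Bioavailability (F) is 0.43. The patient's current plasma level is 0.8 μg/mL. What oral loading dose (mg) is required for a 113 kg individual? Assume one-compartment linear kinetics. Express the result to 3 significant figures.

Vd(total) = 113 kg × 9.7 L/kg = 1096 L
Concentration deficit ΔC = 5.1 − 0.8 = 4.300 mg/L
LD = Vd × ΔC / F = 1096 × 4.300 / 0.43 = 10960 mg

11000 mg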